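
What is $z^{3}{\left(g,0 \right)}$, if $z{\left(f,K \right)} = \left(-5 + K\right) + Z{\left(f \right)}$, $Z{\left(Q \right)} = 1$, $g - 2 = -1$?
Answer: $-64$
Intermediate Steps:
$g = 1$ ($g = 2 - 1 = 1$)
$z{\left(f,K \right)} = -4 + K$ ($z{\left(f,K \right)} = \left(-5 + K\right) + 1 = -4 + K$)
$z^{3}{\left(g,0 \right)} = \left(-4 + 0\right)^{3} = \left(-4\right)^{3} = -64$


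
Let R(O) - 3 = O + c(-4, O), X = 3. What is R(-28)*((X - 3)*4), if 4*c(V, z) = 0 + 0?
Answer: 0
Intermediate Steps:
c(V, z) = 0 (c(V, z) = (0 + 0)/4 = (1/4)*0 = 0)
R(O) = 3 + O (R(O) = 3 + (O + 0) = 3 + O)
R(-28)*((X - 3)*4) = (3 - 28)*((3 - 3)*4) = -0*4 = -25*0 = 0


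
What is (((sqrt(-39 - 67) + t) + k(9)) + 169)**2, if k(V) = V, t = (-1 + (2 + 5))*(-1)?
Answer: (172 + I*sqrt(106))**2 ≈ 29478.0 + 3541.7*I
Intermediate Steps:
t = -6 (t = (-1 + 7)*(-1) = 6*(-1) = -6)
(((sqrt(-39 - 67) + t) + k(9)) + 169)**2 = (((sqrt(-39 - 67) - 6) + 9) + 169)**2 = (((sqrt(-106) - 6) + 9) + 169)**2 = (((I*sqrt(106) - 6) + 9) + 169)**2 = (((-6 + I*sqrt(106)) + 9) + 169)**2 = ((3 + I*sqrt(106)) + 169)**2 = (172 + I*sqrt(106))**2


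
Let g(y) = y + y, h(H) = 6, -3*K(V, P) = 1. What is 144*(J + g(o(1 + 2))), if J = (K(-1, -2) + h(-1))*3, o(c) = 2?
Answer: 3024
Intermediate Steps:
K(V, P) = -⅓ (K(V, P) = -⅓*1 = -⅓)
g(y) = 2*y
J = 17 (J = (-⅓ + 6)*3 = (17/3)*3 = 17)
144*(J + g(o(1 + 2))) = 144*(17 + 2*2) = 144*(17 + 4) = 144*21 = 3024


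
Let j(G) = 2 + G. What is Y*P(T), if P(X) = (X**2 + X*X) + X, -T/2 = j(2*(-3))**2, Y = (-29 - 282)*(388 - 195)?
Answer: -121006368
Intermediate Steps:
Y = -60023 (Y = -311*193 = -60023)
T = -32 (T = -2*(2 + 2*(-3))**2 = -2*(2 - 6)**2 = -2*(-4)**2 = -2*16 = -32)
P(X) = X + 2*X**2 (P(X) = (X**2 + X**2) + X = 2*X**2 + X = X + 2*X**2)
Y*P(T) = -(-1920736)*(1 + 2*(-32)) = -(-1920736)*(1 - 64) = -(-1920736)*(-63) = -60023*2016 = -121006368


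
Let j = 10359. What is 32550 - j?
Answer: 22191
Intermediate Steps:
32550 - j = 32550 - 1*10359 = 32550 - 10359 = 22191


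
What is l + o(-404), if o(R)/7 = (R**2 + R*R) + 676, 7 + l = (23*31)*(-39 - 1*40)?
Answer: 2233422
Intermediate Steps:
l = -56334 (l = -7 + (23*31)*(-39 - 1*40) = -7 + 713*(-39 - 40) = -7 + 713*(-79) = -7 - 56327 = -56334)
o(R) = 4732 + 14*R**2 (o(R) = 7*((R**2 + R*R) + 676) = 7*((R**2 + R**2) + 676) = 7*(2*R**2 + 676) = 7*(676 + 2*R**2) = 4732 + 14*R**2)
l + o(-404) = -56334 + (4732 + 14*(-404)**2) = -56334 + (4732 + 14*163216) = -56334 + (4732 + 2285024) = -56334 + 2289756 = 2233422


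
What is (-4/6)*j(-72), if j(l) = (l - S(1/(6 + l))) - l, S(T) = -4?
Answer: -8/3 ≈ -2.6667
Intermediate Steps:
j(l) = 4 (j(l) = (l - 1*(-4)) - l = (l + 4) - l = (4 + l) - l = 4)
(-4/6)*j(-72) = -4/6*4 = -4*⅙*4 = -⅔*4 = -8/3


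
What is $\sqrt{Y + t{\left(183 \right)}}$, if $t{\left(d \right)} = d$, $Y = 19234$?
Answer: $\sqrt{19417} \approx 139.34$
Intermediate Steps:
$\sqrt{Y + t{\left(183 \right)}} = \sqrt{19234 + 183} = \sqrt{19417}$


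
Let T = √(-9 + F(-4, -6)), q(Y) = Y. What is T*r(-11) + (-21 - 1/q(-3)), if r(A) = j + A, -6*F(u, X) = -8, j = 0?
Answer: -62/3 - 11*I*√69/3 ≈ -20.667 - 30.458*I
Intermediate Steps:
F(u, X) = 4/3 (F(u, X) = -⅙*(-8) = 4/3)
T = I*√69/3 (T = √(-9 + 4/3) = √(-23/3) = I*√69/3 ≈ 2.7689*I)
r(A) = A (r(A) = 0 + A = A)
T*r(-11) + (-21 - 1/q(-3)) = (I*√69/3)*(-11) + (-21 - 1/(-3)) = -11*I*√69/3 + (-21 - 1*(-⅓)) = -11*I*√69/3 + (-21 + ⅓) = -11*I*√69/3 - 62/3 = -62/3 - 11*I*√69/3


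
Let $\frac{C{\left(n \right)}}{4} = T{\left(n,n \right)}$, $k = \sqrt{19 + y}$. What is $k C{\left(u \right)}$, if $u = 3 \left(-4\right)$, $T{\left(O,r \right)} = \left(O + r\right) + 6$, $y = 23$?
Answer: $- 72 \sqrt{42} \approx -466.61$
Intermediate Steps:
$T{\left(O,r \right)} = 6 + O + r$
$k = \sqrt{42}$ ($k = \sqrt{19 + 23} = \sqrt{42} \approx 6.4807$)
$u = -12$
$C{\left(n \right)} = 24 + 8 n$ ($C{\left(n \right)} = 4 \left(6 + n + n\right) = 4 \left(6 + 2 n\right) = 24 + 8 n$)
$k C{\left(u \right)} = \sqrt{42} \left(24 + 8 \left(-12\right)\right) = \sqrt{42} \left(24 - 96\right) = \sqrt{42} \left(-72\right) = - 72 \sqrt{42}$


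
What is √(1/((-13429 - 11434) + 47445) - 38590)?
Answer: I*√19678844056578/22582 ≈ 196.44*I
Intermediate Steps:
√(1/((-13429 - 11434) + 47445) - 38590) = √(1/(-24863 + 47445) - 38590) = √(1/22582 - 38590) = √(-871439379/22582) = I*√19678844056578/22582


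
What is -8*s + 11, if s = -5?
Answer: 51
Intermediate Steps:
-8*s + 11 = -8*(-5) + 11 = 40 + 11 = 51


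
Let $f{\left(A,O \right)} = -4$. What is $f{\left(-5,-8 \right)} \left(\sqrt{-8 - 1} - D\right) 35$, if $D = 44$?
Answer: $6160 - 420 i \approx 6160.0 - 420.0 i$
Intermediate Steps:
$f{\left(-5,-8 \right)} \left(\sqrt{-8 - 1} - D\right) 35 = - 4 \left(\sqrt{-8 - 1} - 44\right) 35 = - 4 \left(\sqrt{-9} - 44\right) 35 = - 4 \left(3 i - 44\right) 35 = - 4 \left(-44 + 3 i\right) 35 = \left(176 - 12 i\right) 35 = 6160 - 420 i$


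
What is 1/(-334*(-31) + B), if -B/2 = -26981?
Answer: 1/64316 ≈ 1.5548e-5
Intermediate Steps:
B = 53962 (B = -2*(-26981) = 53962)
1/(-334*(-31) + B) = 1/(-334*(-31) + 53962) = 1/(10354 + 53962) = 1/64316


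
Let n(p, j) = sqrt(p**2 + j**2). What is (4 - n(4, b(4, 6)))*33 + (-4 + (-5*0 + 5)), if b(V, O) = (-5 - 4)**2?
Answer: 133 - 33*sqrt(6577) ≈ -2543.3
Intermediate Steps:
b(V, O) = 81 (b(V, O) = (-9)**2 = 81)
n(p, j) = sqrt(j**2 + p**2)
(4 - n(4, b(4, 6)))*33 + (-4 + (-5*0 + 5)) = (4 - sqrt(81**2 + 4**2))*33 + (-4 + (-5*0 + 5)) = (4 - sqrt(6561 + 16))*33 + (-4 + (0 + 5)) = (4 - sqrt(6577))*33 + (-4 + 5) = (132 - 33*sqrt(6577)) + 1 = 133 - 33*sqrt(6577)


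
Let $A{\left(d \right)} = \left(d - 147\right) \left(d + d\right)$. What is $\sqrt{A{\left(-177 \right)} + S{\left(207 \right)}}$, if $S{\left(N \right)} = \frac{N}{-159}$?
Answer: $\frac{\sqrt{322177407}}{53} \approx 338.67$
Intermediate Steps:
$S{\left(N \right)} = - \frac{N}{159}$ ($S{\left(N \right)} = N \left(- \frac{1}{159}\right) = - \frac{N}{159}$)
$A{\left(d \right)} = 2 d \left(-147 + d\right)$ ($A{\left(d \right)} = \left(-147 + d\right) 2 d = 2 d \left(-147 + d\right)$)
$\sqrt{A{\left(-177 \right)} + S{\left(207 \right)}} = \sqrt{2 \left(-177\right) \left(-147 - 177\right) - \frac{69}{53}} = \sqrt{2 \left(-177\right) \left(-324\right) - \frac{69}{53}} = \sqrt{114696 - \frac{69}{53}} = \sqrt{\frac{6078819}{53}} = \frac{\sqrt{322177407}}{53}$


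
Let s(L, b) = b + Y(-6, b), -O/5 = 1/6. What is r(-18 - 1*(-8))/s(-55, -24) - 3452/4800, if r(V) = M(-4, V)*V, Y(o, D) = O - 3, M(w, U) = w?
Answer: -432121/200400 ≈ -2.1563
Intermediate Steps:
O = -⅚ (O = -5/6 = -5*⅙ = -⅚ ≈ -0.83333)
Y(o, D) = -23/6 (Y(o, D) = -⅚ - 3 = -23/6)
s(L, b) = -23/6 + b (s(L, b) = b - 23/6 = -23/6 + b)
r(V) = -4*V
r(-18 - 1*(-8))/s(-55, -24) - 3452/4800 = (-4*(-18 - 1*(-8)))/(-23/6 - 24) - 3452/4800 = (-4*(-18 + 8))/(-167/6) - 3452*1/4800 = -4*(-10)*(-6/167) - 863/1200 = 40*(-6/167) - 863/1200 = -240/167 - 863/1200 = -432121/200400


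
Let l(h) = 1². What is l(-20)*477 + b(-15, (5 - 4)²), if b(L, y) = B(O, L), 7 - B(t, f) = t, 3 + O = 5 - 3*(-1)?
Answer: 479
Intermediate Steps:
O = 5 (O = -3 + (5 - 3*(-1)) = -3 + (5 + 3) = -3 + 8 = 5)
B(t, f) = 7 - t
b(L, y) = 2 (b(L, y) = 7 - 1*5 = 7 - 5 = 2)
l(h) = 1
l(-20)*477 + b(-15, (5 - 4)²) = 1*477 + 2 = 477 + 2 = 479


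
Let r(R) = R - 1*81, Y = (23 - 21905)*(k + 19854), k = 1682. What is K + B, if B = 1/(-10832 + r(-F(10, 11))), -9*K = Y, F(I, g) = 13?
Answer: 572098412927/10926 ≈ 5.2361e+7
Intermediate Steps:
Y = -471250752 (Y = (23 - 21905)*(1682 + 19854) = -21882*21536 = -471250752)
K = 157083584/3 (K = -⅑*(-471250752) = 157083584/3 ≈ 5.2361e+7)
r(R) = -81 + R (r(R) = R - 81 = -81 + R)
B = -1/10926 (B = 1/(-10832 + (-81 - 1*13)) = 1/(-10832 + (-81 - 13)) = 1/(-10832 - 94) = 1/(-10926) = -1/10926 ≈ -9.1525e-5)
K + B = 157083584/3 - 1/10926 = 572098412927/10926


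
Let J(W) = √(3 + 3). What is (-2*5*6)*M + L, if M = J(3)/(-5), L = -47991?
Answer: -47991 + 12*√6 ≈ -47962.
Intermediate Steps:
J(W) = √6
M = -√6/5 (M = √6/(-5) = √6*(-⅕) = -√6/5 ≈ -0.48990)
(-2*5*6)*M + L = (-2*5*6)*(-√6/5) - 47991 = (-10*6)*(-√6/5) - 47991 = -(-12)*√6 - 47991 = 12*√6 - 47991 = -47991 + 12*√6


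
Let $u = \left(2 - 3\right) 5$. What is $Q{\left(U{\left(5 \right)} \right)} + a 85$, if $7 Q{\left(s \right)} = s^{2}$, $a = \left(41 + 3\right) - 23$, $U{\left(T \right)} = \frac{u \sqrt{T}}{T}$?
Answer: $\frac{12500}{7} \approx 1785.7$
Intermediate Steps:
$u = -5$ ($u = \left(-1\right) 5 = -5$)
$U{\left(T \right)} = - \frac{5}{\sqrt{T}}$ ($U{\left(T \right)} = \frac{\left(-5\right) \sqrt{T}}{T} = - \frac{5}{\sqrt{T}}$)
$a = 21$ ($a = 44 - 23 = 21$)
$Q{\left(s \right)} = \frac{s^{2}}{7}$
$Q{\left(U{\left(5 \right)} \right)} + a 85 = \frac{\left(- \frac{5}{\sqrt{5}}\right)^{2}}{7} + 21 \cdot 85 = \frac{\left(- 5 \frac{\sqrt{5}}{5}\right)^{2}}{7} + 1785 = \frac{\left(- \sqrt{5}\right)^{2}}{7} + 1785 = \frac{1}{7} \cdot 5 + 1785 = \frac{5}{7} + 1785 = \frac{12500}{7}$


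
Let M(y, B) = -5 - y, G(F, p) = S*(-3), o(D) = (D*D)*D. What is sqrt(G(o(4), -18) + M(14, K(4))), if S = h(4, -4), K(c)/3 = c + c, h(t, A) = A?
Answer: I*sqrt(7) ≈ 2.6458*I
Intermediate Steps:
K(c) = 6*c (K(c) = 3*(c + c) = 3*(2*c) = 6*c)
S = -4
o(D) = D**3 (o(D) = D**2*D = D**3)
G(F, p) = 12 (G(F, p) = -4*(-3) = 12)
sqrt(G(o(4), -18) + M(14, K(4))) = sqrt(12 + (-5 - 1*14)) = sqrt(12 + (-5 - 14)) = sqrt(12 - 19) = sqrt(-7) = I*sqrt(7)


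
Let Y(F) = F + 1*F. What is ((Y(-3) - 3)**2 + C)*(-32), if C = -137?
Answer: 1792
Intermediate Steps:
Y(F) = 2*F (Y(F) = F + F = 2*F)
((Y(-3) - 3)**2 + C)*(-32) = ((2*(-3) - 3)**2 - 137)*(-32) = ((-6 - 3)**2 - 137)*(-32) = ((-9)**2 - 137)*(-32) = (81 - 137)*(-32) = -56*(-32) = 1792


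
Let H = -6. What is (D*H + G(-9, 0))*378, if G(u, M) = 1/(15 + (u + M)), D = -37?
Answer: 83979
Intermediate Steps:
G(u, M) = 1/(15 + M + u) (G(u, M) = 1/(15 + (M + u)) = 1/(15 + M + u))
(D*H + G(-9, 0))*378 = (-37*(-6) + 1/(15 + 0 - 9))*378 = (222 + 1/6)*378 = (1333/6)*378 = 83979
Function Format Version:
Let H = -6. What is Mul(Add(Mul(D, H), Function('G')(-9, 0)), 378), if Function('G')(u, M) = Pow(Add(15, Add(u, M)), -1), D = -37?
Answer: 83979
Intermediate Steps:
Function('G')(u, M) = Pow(Add(15, M, u), -1) (Function('G')(u, M) = Pow(Add(15, Add(M, u)), -1) = Pow(Add(15, M, u), -1))
Mul(Add(Mul(D, H), Function('G')(-9, 0)), 378) = Mul(Add(Mul(-37, -6), Pow(Add(15, 0, -9), -1)), 378) = Mul(Add(222, Pow(6, -1)), 378) = Mul(Add(222, Rational(1, 6)), 378) = Mul(Rational(1333, 6), 378) = 83979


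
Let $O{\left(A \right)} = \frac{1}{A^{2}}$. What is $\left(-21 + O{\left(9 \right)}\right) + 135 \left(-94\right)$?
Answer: $- \frac{1029590}{81} \approx -12711.0$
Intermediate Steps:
$O{\left(A \right)} = \frac{1}{A^{2}}$
$\left(-21 + O{\left(9 \right)}\right) + 135 \left(-94\right) = \left(-21 + \frac{1}{81}\right) + 135 \left(-94\right) = \left(-21 + \frac{1}{81}\right) - 12690 = - \frac{1700}{81} - 12690 = - \frac{1029590}{81}$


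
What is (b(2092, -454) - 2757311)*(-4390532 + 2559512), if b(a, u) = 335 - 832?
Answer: 5049601604160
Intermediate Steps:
b(a, u) = -497
(b(2092, -454) - 2757311)*(-4390532 + 2559512) = (-497 - 2757311)*(-4390532 + 2559512) = -2757808*(-1831020) = 5049601604160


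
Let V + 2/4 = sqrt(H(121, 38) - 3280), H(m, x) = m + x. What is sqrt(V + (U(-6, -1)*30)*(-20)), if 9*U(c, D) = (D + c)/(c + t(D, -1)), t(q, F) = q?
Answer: sqrt(-2418 + 36*I*sqrt(3121))/6 ≈ 3.1778 + 8.7901*I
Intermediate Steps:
U(c, D) = 1/9 (U(c, D) = ((D + c)/(c + D))/9 = ((D + c)/(D + c))/9 = (1/9)*1 = 1/9)
V = -1/2 + I*sqrt(3121) (V = -1/2 + sqrt((121 + 38) - 3280) = -1/2 + sqrt(159 - 3280) = -1/2 + sqrt(-3121) = -1/2 + I*sqrt(3121) ≈ -0.5 + 55.866*I)
sqrt(V + (U(-6, -1)*30)*(-20)) = sqrt((-1/2 + I*sqrt(3121)) + ((1/9)*30)*(-20)) = sqrt((-1/2 + I*sqrt(3121)) + (10/3)*(-20)) = sqrt((-1/2 + I*sqrt(3121)) - 200/3) = sqrt(-403/6 + I*sqrt(3121))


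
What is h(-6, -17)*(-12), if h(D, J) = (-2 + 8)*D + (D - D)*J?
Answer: 432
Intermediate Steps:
h(D, J) = 6*D (h(D, J) = 6*D + 0*J = 6*D + 0 = 6*D)
h(-6, -17)*(-12) = (6*(-6))*(-12) = -36*(-12) = 432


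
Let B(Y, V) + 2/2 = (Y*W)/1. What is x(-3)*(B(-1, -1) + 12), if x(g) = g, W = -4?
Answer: -45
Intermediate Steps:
B(Y, V) = -1 - 4*Y (B(Y, V) = -1 + (Y*(-4))/1 = -1 - 4*Y*1 = -1 - 4*Y)
x(-3)*(B(-1, -1) + 12) = -3*((-1 - 4*(-1)) + 12) = -3*((-1 + 4) + 12) = -3*(3 + 12) = -3*15 = -45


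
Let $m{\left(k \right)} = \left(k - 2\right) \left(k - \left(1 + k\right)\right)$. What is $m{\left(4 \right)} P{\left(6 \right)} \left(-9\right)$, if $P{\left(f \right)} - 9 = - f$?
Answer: $54$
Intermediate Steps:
$P{\left(f \right)} = 9 - f$
$m{\left(k \right)} = 2 - k$ ($m{\left(k \right)} = \left(-2 + k\right) \left(-1\right) = 2 - k$)
$m{\left(4 \right)} P{\left(6 \right)} \left(-9\right) = \left(2 - 4\right) \left(9 - 6\right) \left(-9\right) = \left(-2\right) 3 \left(-9\right) = \left(-6\right) \left(-9\right) = 54$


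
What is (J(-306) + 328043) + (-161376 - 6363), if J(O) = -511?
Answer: 159793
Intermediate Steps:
(J(-306) + 328043) + (-161376 - 6363) = (-511 + 328043) + (-161376 - 6363) = 327532 - 167739 = 159793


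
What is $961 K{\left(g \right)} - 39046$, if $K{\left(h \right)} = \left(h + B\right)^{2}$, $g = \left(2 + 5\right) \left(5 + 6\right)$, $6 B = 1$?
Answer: $\frac{204602953}{36} \approx 5.6834 \cdot 10^{6}$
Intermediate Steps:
$B = \frac{1}{6}$ ($B = \frac{1}{6} \cdot 1 = \frac{1}{6} \approx 0.16667$)
$g = 77$ ($g = 7 \cdot 11 = 77$)
$K{\left(h \right)} = \left(\frac{1}{6} + h\right)^{2}$ ($K{\left(h \right)} = \left(h + \frac{1}{6}\right)^{2} = \left(\frac{1}{6} + h\right)^{2}$)
$961 K{\left(g \right)} - 39046 = 961 \frac{\left(1 + 6 \cdot 77\right)^{2}}{36} - 39046 = 961 \frac{\left(1 + 462\right)^{2}}{36} - 39046 = 961 \frac{463^{2}}{36} - 39046 = 961 \cdot \frac{1}{36} \cdot 214369 - 39046 = 961 \cdot \frac{214369}{36} - 39046 = \frac{206008609}{36} - 39046 = \frac{204602953}{36}$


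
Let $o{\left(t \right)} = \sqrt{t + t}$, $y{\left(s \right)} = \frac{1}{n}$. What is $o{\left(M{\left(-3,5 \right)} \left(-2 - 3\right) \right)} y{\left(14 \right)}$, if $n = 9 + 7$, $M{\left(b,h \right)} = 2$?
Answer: $\frac{i \sqrt{5}}{8} \approx 0.27951 i$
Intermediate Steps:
$n = 16$
$y{\left(s \right)} = \frac{1}{16}$
$o{\left(t \right)} = \sqrt{2} \sqrt{t}$ ($o{\left(t \right)} = \sqrt{2 t} = \sqrt{2} \sqrt{t}$)
$o{\left(M{\left(-3,5 \right)} \left(-2 - 3\right) \right)} y{\left(14 \right)} = \sqrt{2} \sqrt{2 \left(-2 - 3\right)} \frac{1}{16} = \sqrt{2} \sqrt{2 \left(-5\right)} \frac{1}{16} = \sqrt{2} \sqrt{-10} \cdot \frac{1}{16} = \sqrt{2} i \sqrt{10} \cdot \frac{1}{16} = 2 i \sqrt{5} \cdot \frac{1}{16} = \frac{i \sqrt{5}}{8}$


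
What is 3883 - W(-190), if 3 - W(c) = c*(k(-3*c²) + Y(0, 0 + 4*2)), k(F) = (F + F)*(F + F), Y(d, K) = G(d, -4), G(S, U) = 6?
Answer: -8913956397260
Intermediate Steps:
Y(d, K) = 6
k(F) = 4*F² (k(F) = (2*F)*(2*F) = 4*F²)
W(c) = 3 - c*(6 + 36*c⁴) (W(c) = 3 - c*(4*(-3*c²)² + 6) = 3 - c*(4*(9*c⁴) + 6) = 3 - c*(36*c⁴ + 6) = 3 - c*(6 + 36*c⁴))
3883 - W(-190) = 3883 - (3 - 36*(-190)⁵ - 6*(-190)) = 3883 - (3 - 36*(-247609900000) + 1140) = 3883 - (3 + 8913956400000 + 1140) = 3883 - 1*8913956401143 = 3883 - 8913956401143 = -8913956397260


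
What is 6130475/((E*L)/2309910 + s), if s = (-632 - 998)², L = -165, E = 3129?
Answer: 944056367150/409146624181 ≈ 2.3074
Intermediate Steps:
s = 2656900 (s = (-1630)² = 2656900)
6130475/((E*L)/2309910 + s) = 6130475/((3129*(-165))/2309910 + 2656900) = 6130475/(-516285*1/2309910 + 2656900) = 6130475/(-34419/153994 + 2656900) = 6130475/(409146624181/153994) = 6130475*(153994/409146624181) = 944056367150/409146624181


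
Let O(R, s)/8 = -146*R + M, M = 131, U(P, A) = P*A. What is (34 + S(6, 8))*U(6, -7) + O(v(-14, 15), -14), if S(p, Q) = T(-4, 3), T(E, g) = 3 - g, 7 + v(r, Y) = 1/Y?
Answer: 115772/15 ≈ 7718.1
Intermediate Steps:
U(P, A) = A*P
v(r, Y) = -7 + 1/Y
O(R, s) = 1048 - 1168*R (O(R, s) = 8*(-146*R + 131) = 8*(131 - 146*R) = 1048 - 1168*R)
S(p, Q) = 0 (S(p, Q) = 3 - 1*3 = 3 - 3 = 0)
(34 + S(6, 8))*U(6, -7) + O(v(-14, 15), -14) = (34 + 0)*(-7*6) + (1048 - 1168*(-7 + 1/15)) = 34*(-42) + (1048 - 1168*(-7 + 1/15)) = -1428 + (1048 - 1168*(-104/15)) = -1428 + (1048 + 121472/15) = -1428 + 137192/15 = 115772/15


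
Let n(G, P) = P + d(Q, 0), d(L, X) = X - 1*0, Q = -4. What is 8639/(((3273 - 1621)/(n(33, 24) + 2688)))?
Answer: 5857242/413 ≈ 14182.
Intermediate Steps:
d(L, X) = X (d(L, X) = X + 0 = X)
n(G, P) = P (n(G, P) = P + 0 = P)
8639/(((3273 - 1621)/(n(33, 24) + 2688))) = 8639/(((3273 - 1621)/(24 + 2688))) = 8639/((1652/2712)) = 8639/((1652*(1/2712))) = 8639/(413/678) = 8639*(678/413) = 5857242/413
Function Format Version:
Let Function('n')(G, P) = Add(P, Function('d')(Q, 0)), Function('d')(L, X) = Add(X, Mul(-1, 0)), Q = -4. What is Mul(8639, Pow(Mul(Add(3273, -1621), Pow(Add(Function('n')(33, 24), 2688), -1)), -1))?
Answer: Rational(5857242, 413) ≈ 14182.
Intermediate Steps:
Function('d')(L, X) = X (Function('d')(L, X) = Add(X, 0) = X)
Function('n')(G, P) = P (Function('n')(G, P) = Add(P, 0) = P)
Mul(8639, Pow(Mul(Add(3273, -1621), Pow(Add(Function('n')(33, 24), 2688), -1)), -1)) = Mul(8639, Pow(Mul(Add(3273, -1621), Pow(Add(24, 2688), -1)), -1)) = Mul(8639, Pow(Mul(1652, Pow(2712, -1)), -1)) = Mul(8639, Pow(Mul(1652, Rational(1, 2712)), -1)) = Mul(8639, Pow(Rational(413, 678), -1)) = Mul(8639, Rational(678, 413)) = Rational(5857242, 413)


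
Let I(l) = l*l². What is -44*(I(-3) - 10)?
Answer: 1628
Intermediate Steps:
I(l) = l³
-44*(I(-3) - 10) = -44*((-3)³ - 10) = -44*(-27 - 10) = -44*(-37) = 1628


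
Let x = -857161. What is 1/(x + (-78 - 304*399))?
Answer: -1/978535 ≈ -1.0219e-6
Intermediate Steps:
1/(x + (-78 - 304*399)) = 1/(-857161 + (-78 - 304*399)) = 1/(-857161 + (-78 - 121296)) = 1/(-857161 - 121374) = 1/(-978535) = -1/978535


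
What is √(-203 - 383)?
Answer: I*√586 ≈ 24.207*I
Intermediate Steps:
√(-203 - 383) = √(-586) = I*√586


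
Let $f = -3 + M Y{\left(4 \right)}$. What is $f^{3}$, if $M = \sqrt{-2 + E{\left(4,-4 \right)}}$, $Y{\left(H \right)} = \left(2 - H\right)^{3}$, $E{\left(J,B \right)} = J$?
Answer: $-1179 - 1240 \sqrt{2} \approx -2932.6$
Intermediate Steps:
$M = \sqrt{2}$ ($M = \sqrt{-2 + 4} = \sqrt{2} \approx 1.4142$)
$f = -3 - 8 \sqrt{2}$ ($f = -3 + \sqrt{2} \left(- \left(-2 + 4\right)^{3}\right) = -3 + \sqrt{2} \left(- 2^{3}\right) = -3 + \sqrt{2} \left(\left(-1\right) 8\right) = -3 + \sqrt{2} \left(-8\right) = -3 - 8 \sqrt{2} \approx -14.314$)
$f^{3} = \left(-3 - 8 \sqrt{2}\right)^{3}$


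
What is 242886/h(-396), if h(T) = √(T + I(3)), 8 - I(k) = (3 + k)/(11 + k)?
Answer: -242886*I*√19033/2719 ≈ -12324.0*I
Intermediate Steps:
I(k) = 8 - (3 + k)/(11 + k)
h(T) = √(53/7 + T) (h(T) = √(T + (85 + 7*3)/(11 + 3)) = √(T + (85 + 21)/14) = √(T + (1/14)*106) = √(T + 53/7) = √(53/7 + T))
242886/h(-396) = 242886/((√(371 + 49*(-396))/7)) = 242886/((√(371 - 19404)/7)) = 242886/((√(-19033)/7)) = 242886/(((I*√19033)/7)) = 242886/((I*√19033/7)) = 242886*(-I*√19033/2719) = -242886*I*√19033/2719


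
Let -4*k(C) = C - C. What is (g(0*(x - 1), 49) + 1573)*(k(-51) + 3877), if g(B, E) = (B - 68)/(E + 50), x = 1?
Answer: 603489943/99 ≈ 6.0959e+6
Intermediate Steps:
k(C) = 0 (k(C) = -(C - C)/4 = -1/4*0 = 0)
g(B, E) = (-68 + B)/(50 + E)
(g(0*(x - 1), 49) + 1573)*(k(-51) + 3877) = ((-68 + 0*(1 - 1))/(50 + 49) + 1573)*(0 + 3877) = ((-68 + 0*0)/99 + 1573)*3877 = ((-68 + 0)/99 + 1573)*3877 = ((1/99)*(-68) + 1573)*3877 = (-68/99 + 1573)*3877 = (155659/99)*3877 = 603489943/99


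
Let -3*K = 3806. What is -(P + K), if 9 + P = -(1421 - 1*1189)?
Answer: 4529/3 ≈ 1509.7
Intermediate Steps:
P = -241 (P = -9 - (1421 - 1*1189) = -9 - (1421 - 1189) = -9 - 1*232 = -9 - 232 = -241)
K = -3806/3 (K = -⅓*3806 = -3806/3 ≈ -1268.7)
-(P + K) = -(-241 - 3806/3) = -1*(-4529/3) = 4529/3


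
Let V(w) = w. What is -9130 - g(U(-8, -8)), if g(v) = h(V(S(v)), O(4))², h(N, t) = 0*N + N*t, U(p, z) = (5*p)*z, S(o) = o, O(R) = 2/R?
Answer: -34730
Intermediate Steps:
U(p, z) = 5*p*z
h(N, t) = N*t (h(N, t) = 0 + N*t = N*t)
g(v) = v²/4 (g(v) = (v*(2/4))² = (v*(2*(¼)))² = (v*(½))² = (v/2)² = v²/4)
-9130 - g(U(-8, -8)) = -9130 - (5*(-8)*(-8))²/4 = -9130 - 320²/4 = -9130 - 102400/4 = -9130 - 1*25600 = -9130 - 25600 = -34730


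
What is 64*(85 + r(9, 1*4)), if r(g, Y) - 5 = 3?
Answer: 5952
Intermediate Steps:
r(g, Y) = 8 (r(g, Y) = 5 + 3 = 8)
64*(85 + r(9, 1*4)) = 64*(85 + 8) = 64*93 = 5952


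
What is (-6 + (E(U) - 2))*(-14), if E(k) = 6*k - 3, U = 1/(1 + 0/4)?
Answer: 70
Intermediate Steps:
U = 1 (U = 1/(1 + 0*(¼)) = 1/(1 + 0) = 1/1 = 1)
E(k) = -3 + 6*k
(-6 + (E(U) - 2))*(-14) = (-6 + ((-3 + 6*1) - 2))*(-14) = (-6 + ((-3 + 6) - 2))*(-14) = (-6 + (3 - 2))*(-14) = (-6 + 1)*(-14) = -5*(-14) = 70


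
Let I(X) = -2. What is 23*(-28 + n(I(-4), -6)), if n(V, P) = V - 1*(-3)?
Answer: -621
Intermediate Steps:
n(V, P) = 3 + V (n(V, P) = V + 3 = 3 + V)
23*(-28 + n(I(-4), -6)) = 23*(-28 + (3 - 2)) = 23*(-28 + 1) = 23*(-27) = -621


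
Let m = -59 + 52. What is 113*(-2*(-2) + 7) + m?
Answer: 1236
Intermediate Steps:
m = -7
113*(-2*(-2) + 7) + m = 113*(-2*(-2) + 7) - 7 = 113*(4 + 7) - 7 = 113*11 - 7 = 1243 - 7 = 1236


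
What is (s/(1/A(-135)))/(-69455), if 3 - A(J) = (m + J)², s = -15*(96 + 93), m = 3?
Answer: -9877707/13891 ≈ -711.09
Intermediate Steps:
s = -2835 (s = -15*189 = -2835)
A(J) = 3 - (3 + J)²
(s/(1/A(-135)))/(-69455) = -(8505 - 2835*(3 - 135)²)/(-69455) = -2835/(1/(3 - 1*(-132)²))*(-1/69455) = -2835/(1/(3 - 1*17424))*(-1/69455) = -2835/(1/(3 - 17424))*(-1/69455) = -2835/(1/(-17421))*(-1/69455) = -2835/(-1/17421)*(-1/69455) = -2835*(-17421)*(-1/69455) = 49388535*(-1/69455) = -9877707/13891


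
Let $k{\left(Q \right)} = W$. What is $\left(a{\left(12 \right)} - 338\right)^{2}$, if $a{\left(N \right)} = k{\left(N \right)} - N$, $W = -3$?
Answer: $124609$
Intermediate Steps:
$k{\left(Q \right)} = -3$
$a{\left(N \right)} = -3 - N$
$\left(a{\left(12 \right)} - 338\right)^{2} = \left(\left(-3 - 12\right) - 338\right)^{2} = \left(-15 - 338\right)^{2} = \left(-353\right)^{2} = 124609$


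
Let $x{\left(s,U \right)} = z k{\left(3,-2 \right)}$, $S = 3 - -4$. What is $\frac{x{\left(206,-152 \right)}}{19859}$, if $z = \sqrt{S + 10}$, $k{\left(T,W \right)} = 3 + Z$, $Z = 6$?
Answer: $\frac{9 \sqrt{17}}{19859} \approx 0.0018686$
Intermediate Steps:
$k{\left(T,W \right)} = 9$ ($k{\left(T,W \right)} = 3 + 6 = 9$)
$S = 7$ ($S = 3 + 4 = 7$)
$z = \sqrt{17}$ ($z = \sqrt{7 + 10} = \sqrt{17} \approx 4.1231$)
$x{\left(s,U \right)} = 9 \sqrt{17}$ ($x{\left(s,U \right)} = \sqrt{17} \cdot 9 = 9 \sqrt{17}$)
$\frac{x{\left(206,-152 \right)}}{19859} = \frac{9 \sqrt{17}}{19859}$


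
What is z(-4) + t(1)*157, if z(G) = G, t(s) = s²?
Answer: 153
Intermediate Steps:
z(-4) + t(1)*157 = -4 + 1²*157 = -4 + 1*157 = -4 + 157 = 153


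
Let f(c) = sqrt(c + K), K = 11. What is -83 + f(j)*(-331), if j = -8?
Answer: -83 - 331*sqrt(3) ≈ -656.31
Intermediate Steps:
f(c) = sqrt(11 + c) (f(c) = sqrt(c + 11) = sqrt(11 + c))
-83 + f(j)*(-331) = -83 + sqrt(11 - 8)*(-331) = -83 + sqrt(3)*(-331) = -83 - 331*sqrt(3)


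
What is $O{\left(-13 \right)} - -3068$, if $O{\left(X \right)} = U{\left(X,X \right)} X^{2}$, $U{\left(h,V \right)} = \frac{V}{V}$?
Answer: $3237$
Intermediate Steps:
$U{\left(h,V \right)} = 1$
$O{\left(X \right)} = X^{2}$ ($O{\left(X \right)} = 1 X^{2} = X^{2}$)
$O{\left(-13 \right)} - -3068 = \left(-13\right)^{2} - -3068 = 169 + 3068 = 3237$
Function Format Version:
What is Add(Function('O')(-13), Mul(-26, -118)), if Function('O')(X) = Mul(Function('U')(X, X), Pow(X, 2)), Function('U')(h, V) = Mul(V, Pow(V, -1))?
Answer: 3237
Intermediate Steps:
Function('U')(h, V) = 1
Function('O')(X) = Pow(X, 2) (Function('O')(X) = Mul(1, Pow(X, 2)) = Pow(X, 2))
Add(Function('O')(-13), Mul(-26, -118)) = Add(Pow(-13, 2), Mul(-26, -118)) = Add(169, 3068) = 3237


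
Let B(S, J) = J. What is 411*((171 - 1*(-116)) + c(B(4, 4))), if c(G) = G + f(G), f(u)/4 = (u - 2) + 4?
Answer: 129465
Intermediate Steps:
f(u) = 8 + 4*u (f(u) = 4*((u - 2) + 4) = 4*((-2 + u) + 4) = 4*(2 + u) = 8 + 4*u)
c(G) = 8 + 5*G (c(G) = G + (8 + 4*G) = 8 + 5*G)
411*((171 - 1*(-116)) + c(B(4, 4))) = 411*((171 - 1*(-116)) + (8 + 5*4)) = 411*((171 + 116) + (8 + 20)) = 411*(287 + 28) = 411*315 = 129465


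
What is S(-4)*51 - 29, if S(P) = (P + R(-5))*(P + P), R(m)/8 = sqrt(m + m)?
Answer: 1603 - 3264*I*sqrt(10) ≈ 1603.0 - 10322.0*I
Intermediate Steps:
R(m) = 8*sqrt(2)*sqrt(m) (R(m) = 8*sqrt(m + m) = 8*sqrt(2*m) = 8*(sqrt(2)*sqrt(m)) = 8*sqrt(2)*sqrt(m))
S(P) = 2*P*(P + 8*I*sqrt(10)) (S(P) = (P + 8*sqrt(2)*sqrt(-5))*(P + P) = (P + 8*sqrt(2)*(I*sqrt(5)))*(2*P) = (P + 8*I*sqrt(10))*(2*P) = 2*P*(P + 8*I*sqrt(10)))
S(-4)*51 - 29 = (2*(-4)*(-4 + 8*I*sqrt(10)))*51 - 29 = (32 - 64*I*sqrt(10))*51 - 29 = (1632 - 3264*I*sqrt(10)) - 29 = 1603 - 3264*I*sqrt(10)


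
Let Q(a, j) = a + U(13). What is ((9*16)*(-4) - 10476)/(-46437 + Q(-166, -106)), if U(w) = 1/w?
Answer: 23946/100973 ≈ 0.23715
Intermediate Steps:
Q(a, j) = 1/13 + a (Q(a, j) = a + 1/13 = 1/13 + a)
((9*16)*(-4) - 10476)/(-46437 + Q(-166, -106)) = ((9*16)*(-4) - 10476)/(-46437 + (1/13 - 166)) = (144*(-4) - 10476)/(-46437 - 2157/13) = (-576 - 10476)/(-605838/13) = -11052*(-13/605838) = 23946/100973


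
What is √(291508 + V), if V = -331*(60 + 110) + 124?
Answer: √235362 ≈ 485.14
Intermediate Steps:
V = -56146 (V = -331*170 + 124 = -56270 + 124 = -56146)
√(291508 + V) = √(291508 - 56146) = √235362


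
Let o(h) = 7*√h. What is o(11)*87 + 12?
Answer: 12 + 609*√11 ≈ 2031.8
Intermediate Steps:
o(11)*87 + 12 = (7*√11)*87 + 12 = 609*√11 + 12 = 12 + 609*√11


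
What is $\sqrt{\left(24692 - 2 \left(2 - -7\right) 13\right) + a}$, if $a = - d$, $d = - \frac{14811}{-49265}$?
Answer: $\frac{\sqrt{59359820159135}}{49265} \approx 156.39$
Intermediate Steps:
$d = \frac{14811}{49265}$ ($d = \left(-14811\right) \left(- \frac{1}{49265}\right) = \frac{14811}{49265} \approx 0.30064$)
$a = - \frac{14811}{49265}$ ($a = \left(-1\right) \frac{14811}{49265} = - \frac{14811}{49265} \approx -0.30064$)
$\sqrt{\left(24692 - 2 \left(2 - -7\right) 13\right) + a} = \sqrt{\left(24692 - 2 \left(2 - -7\right) 13\right) - \frac{14811}{49265}} = \sqrt{\left(24692 - 2 \left(2 + 7\right) 13\right) - \frac{14811}{49265}} = \sqrt{\left(24692 - 2 \cdot 9 \cdot 13\right) - \frac{14811}{49265}} = \sqrt{\left(24692 - 18 \cdot 13\right) - \frac{14811}{49265}} = \sqrt{\left(24692 - 234\right) - \frac{14811}{49265}} = \sqrt{24458 - \frac{14811}{49265}} = \sqrt{\frac{1204908559}{49265}} = \frac{\sqrt{59359820159135}}{49265}$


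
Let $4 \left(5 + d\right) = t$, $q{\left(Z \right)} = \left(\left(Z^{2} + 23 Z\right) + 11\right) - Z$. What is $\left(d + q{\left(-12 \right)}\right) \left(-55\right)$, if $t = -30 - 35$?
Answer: $\frac{28655}{4} \approx 7163.8$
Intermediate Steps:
$q{\left(Z \right)} = 11 + Z^{2} + 22 Z$ ($q{\left(Z \right)} = \left(11 + Z^{2} + 23 Z\right) - Z = 11 + Z^{2} + 22 Z$)
$t = -65$
$d = - \frac{85}{4}$ ($d = -5 + \frac{1}{4} \left(-65\right) = -5 - \frac{65}{4} = - \frac{85}{4} \approx -21.25$)
$\left(d + q{\left(-12 \right)}\right) \left(-55\right) = \left(- \frac{85}{4} + \left(11 + \left(-12\right)^{2} + 22 \left(-12\right)\right)\right) \left(-55\right) = \left(- \frac{85}{4} + \left(11 + 144 - 264\right)\right) \left(-55\right) = \left(- \frac{85}{4} - 109\right) \left(-55\right) = \left(- \frac{521}{4}\right) \left(-55\right) = \frac{28655}{4}$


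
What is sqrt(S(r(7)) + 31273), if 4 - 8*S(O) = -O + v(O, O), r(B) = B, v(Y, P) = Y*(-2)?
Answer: 9*sqrt(6178)/4 ≈ 176.85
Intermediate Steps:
v(Y, P) = -2*Y
S(O) = 1/2 + 3*O/8 (S(O) = 1/2 - (-O - 2*O)/8 = 1/2 - (-3)*O/8 = 1/2 + 3*O/8)
sqrt(S(r(7)) + 31273) = sqrt((1/2 + (3/8)*7) + 31273) = sqrt((1/2 + 21/8) + 31273) = sqrt(25/8 + 31273) = sqrt(250209/8) = 9*sqrt(6178)/4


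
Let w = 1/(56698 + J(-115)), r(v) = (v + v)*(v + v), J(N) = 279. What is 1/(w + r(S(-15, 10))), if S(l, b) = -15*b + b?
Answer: 56977/4466996801 ≈ 1.2755e-5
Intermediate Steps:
S(l, b) = -14*b
r(v) = 4*v**2 (r(v) = (2*v)*(2*v) = 4*v**2)
w = 1/56977 (w = 1/(56698 + 279) = 1/56977 ≈ 1.7551e-5)
1/(w + r(S(-15, 10))) = 1/(1/56977 + 4*(-14*10)**2) = 1/(1/56977 + 4*(-140)**2) = 1/(1/56977 + 4*19600) = 1/(1/56977 + 78400) = 1/(4466996801/56977) = 56977/4466996801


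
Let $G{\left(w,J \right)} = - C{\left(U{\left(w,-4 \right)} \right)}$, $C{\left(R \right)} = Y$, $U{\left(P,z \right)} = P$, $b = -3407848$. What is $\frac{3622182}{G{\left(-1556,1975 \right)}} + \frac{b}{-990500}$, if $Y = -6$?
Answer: $\frac{149491321587}{247625} \approx 6.037 \cdot 10^{5}$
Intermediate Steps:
$C{\left(R \right)} = -6$
$G{\left(w,J \right)} = 6$ ($G{\left(w,J \right)} = \left(-1\right) \left(-6\right) = 6$)
$\frac{3622182}{G{\left(-1556,1975 \right)}} + \frac{b}{-990500} = \frac{3622182}{6} - \frac{3407848}{-990500} = 3622182 \cdot \frac{1}{6} - - \frac{851962}{247625} = 603697 + \frac{851962}{247625} = \frac{149491321587}{247625}$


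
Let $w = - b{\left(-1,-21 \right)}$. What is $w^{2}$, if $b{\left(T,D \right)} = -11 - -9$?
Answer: $4$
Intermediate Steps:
$b{\left(T,D \right)} = -2$ ($b{\left(T,D \right)} = -11 + 9 = -2$)
$w = 2$ ($w = \left(-1\right) \left(-2\right) = 2$)
$w^{2} = 2^{2} = 4$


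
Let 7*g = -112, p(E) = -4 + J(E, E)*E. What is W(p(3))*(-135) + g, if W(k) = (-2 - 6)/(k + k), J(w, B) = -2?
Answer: -70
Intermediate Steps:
p(E) = -4 - 2*E
g = -16 (g = (⅐)*(-112) = -16)
W(k) = -4/k (W(k) = -8*1/(2*k) = -4/k)
W(p(3))*(-135) + g = -4/(-4 - 2*3)*(-135) - 16 = -4/(-4 - 6)*(-135) - 16 = -4/(-10)*(-135) - 16 = -4*(-⅒)*(-135) - 16 = (⅖)*(-135) - 16 = -54 - 16 = -70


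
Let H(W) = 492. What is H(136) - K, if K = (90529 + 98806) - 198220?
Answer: 9377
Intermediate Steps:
K = -8885 (K = 189335 - 198220 = -8885)
H(136) - K = 492 - 1*(-8885) = 492 + 8885 = 9377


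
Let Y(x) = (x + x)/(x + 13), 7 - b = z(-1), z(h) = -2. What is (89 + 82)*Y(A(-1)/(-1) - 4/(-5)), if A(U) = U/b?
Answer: 7011/313 ≈ 22.399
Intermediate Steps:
b = 9 (b = 7 - 1*(-2) = 7 + 2 = 9)
A(U) = U/9
Y(x) = 2*x/(13 + x) (Y(x) = (2*x)/(13 + x) = 2*x/(13 + x))
(89 + 82)*Y(A(-1)/(-1) - 4/(-5)) = (89 + 82)*(2*(((⅑)*(-1))/(-1) - 4/(-5))/(13 + (((⅑)*(-1))/(-1) - 4/(-5)))) = 171*(2*(-⅑*(-1) - 4*(-⅕))/(13 + (-⅑*(-1) - 4*(-⅕)))) = 171*(2*(⅑ + ⅘)/(13 + (⅑ + ⅘))) = 171*(2*(41/45)/(13 + 41/45)) = 171*(2*(41/45)/(626/45)) = 171*(2*(41/45)*(45/626)) = 171*(41/313) = 7011/313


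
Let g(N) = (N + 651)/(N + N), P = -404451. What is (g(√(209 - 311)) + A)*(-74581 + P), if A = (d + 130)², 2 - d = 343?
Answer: -21327223188 + 25987486*I*√102/17 ≈ -2.1327e+10 + 1.5439e+7*I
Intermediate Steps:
d = -341 (d = 2 - 1*343 = 2 - 343 = -341)
g(N) = (651 + N)/(2*N) (g(N) = (651 + N)/((2*N)) = (651 + N)*(1/(2*N)) = (651 + N)/(2*N))
A = 44521 (A = (-341 + 130)² = (-211)² = 44521)
(g(√(209 - 311)) + A)*(-74581 + P) = ((651 + √(209 - 311))/(2*(√(209 - 311))) + 44521)*(-74581 - 404451) = ((651 + √(-102))/(2*(√(-102))) + 44521)*(-479032) = ((651 + I*√102)/(2*((I*√102))) + 44521)*(-479032) = ((-I*√102/102)*(651 + I*√102)/2 + 44521)*(-479032) = (-I*√102*(651 + I*√102)/204 + 44521)*(-479032) = (44521 - I*√102*(651 + I*√102)/204)*(-479032) = -21326983672 + 119758*I*√102*(651 + I*√102)/51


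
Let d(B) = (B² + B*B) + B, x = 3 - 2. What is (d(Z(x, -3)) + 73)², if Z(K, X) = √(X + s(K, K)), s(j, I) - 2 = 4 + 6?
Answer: 8836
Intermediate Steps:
s(j, I) = 12 (s(j, I) = 2 + (4 + 6) = 2 + 10 = 12)
x = 1
Z(K, X) = √(12 + X) (Z(K, X) = √(X + 12) = √(12 + X))
d(B) = B + 2*B² (d(B) = (B² + B²) + B = 2*B² + B = B + 2*B²)
(d(Z(x, -3)) + 73)² = (√(12 - 3)*(1 + 2*√(12 - 3)) + 73)² = (√9*(1 + 2*√9) + 73)² = (3*(1 + 2*3) + 73)² = (3*(1 + 6) + 73)² = (3*7 + 73)² = (21 + 73)² = 94² = 8836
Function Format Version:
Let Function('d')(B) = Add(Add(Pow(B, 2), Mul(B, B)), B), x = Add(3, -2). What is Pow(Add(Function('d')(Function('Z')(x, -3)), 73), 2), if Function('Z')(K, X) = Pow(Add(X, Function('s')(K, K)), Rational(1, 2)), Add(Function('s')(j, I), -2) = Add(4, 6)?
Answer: 8836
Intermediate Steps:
Function('s')(j, I) = 12 (Function('s')(j, I) = Add(2, Add(4, 6)) = Add(2, 10) = 12)
x = 1
Function('Z')(K, X) = Pow(Add(12, X), Rational(1, 2)) (Function('Z')(K, X) = Pow(Add(X, 12), Rational(1, 2)) = Pow(Add(12, X), Rational(1, 2)))
Function('d')(B) = Add(B, Mul(2, Pow(B, 2))) (Function('d')(B) = Add(Add(Pow(B, 2), Pow(B, 2)), B) = Add(Mul(2, Pow(B, 2)), B) = Add(B, Mul(2, Pow(B, 2))))
Pow(Add(Function('d')(Function('Z')(x, -3)), 73), 2) = Pow(Add(Mul(Pow(Add(12, -3), Rational(1, 2)), Add(1, Mul(2, Pow(Add(12, -3), Rational(1, 2))))), 73), 2) = Pow(Add(Mul(Pow(9, Rational(1, 2)), Add(1, Mul(2, Pow(9, Rational(1, 2))))), 73), 2) = Pow(Add(Mul(3, Add(1, Mul(2, 3))), 73), 2) = Pow(Add(Mul(3, Add(1, 6)), 73), 2) = Pow(Add(Mul(3, 7), 73), 2) = Pow(Add(21, 73), 2) = Pow(94, 2) = 8836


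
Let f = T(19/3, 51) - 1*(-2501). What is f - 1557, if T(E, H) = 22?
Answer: 966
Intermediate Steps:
f = 2523 (f = 22 - 1*(-2501) = 22 + 2501 = 2523)
f - 1557 = 2523 - 1557 = 966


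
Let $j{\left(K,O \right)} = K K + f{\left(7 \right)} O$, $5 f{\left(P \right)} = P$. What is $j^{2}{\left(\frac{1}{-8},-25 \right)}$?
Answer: $\frac{5013121}{4096} \approx 1223.9$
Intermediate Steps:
$f{\left(P \right)} = \frac{P}{5}$
$j{\left(K,O \right)} = K^{2} + \frac{7 O}{5}$ ($j{\left(K,O \right)} = K K + \frac{1}{5} \cdot 7 O = K^{2} + \frac{7 O}{5}$)
$j^{2}{\left(\frac{1}{-8},-25 \right)} = \left(\left(\frac{1}{-8}\right)^{2} + \frac{7}{5} \left(-25\right)\right)^{2} = \left(\left(- \frac{1}{8}\right)^{2} - 35\right)^{2} = \left(\frac{1}{64} - 35\right)^{2} = \left(- \frac{2239}{64}\right)^{2} = \frac{5013121}{4096}$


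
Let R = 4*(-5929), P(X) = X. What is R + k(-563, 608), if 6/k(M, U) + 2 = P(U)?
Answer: -2395315/101 ≈ -23716.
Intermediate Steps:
R = -23716
k(M, U) = 6/(-2 + U)
R + k(-563, 608) = -23716 + 6/(-2 + 608) = -23716 + 6/606 = -23716 + 6*(1/606) = -23716 + 1/101 = -2395315/101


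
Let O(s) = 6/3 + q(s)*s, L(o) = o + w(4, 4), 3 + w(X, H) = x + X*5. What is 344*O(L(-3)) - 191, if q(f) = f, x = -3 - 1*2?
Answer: 28361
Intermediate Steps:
x = -5 (x = -3 - 2 = -5)
w(X, H) = -8 + 5*X (w(X, H) = -3 + (-5 + X*5) = -3 + (-5 + 5*X) = -8 + 5*X)
L(o) = 12 + o (L(o) = o + (-8 + 5*4) = o + (-8 + 20) = o + 12 = 12 + o)
O(s) = 2 + s**2 (O(s) = 6/3 + s*s = 6*(1/3) + s**2 = 2 + s**2)
344*O(L(-3)) - 191 = 344*(2 + (12 - 3)**2) - 191 = 344*(2 + 9**2) - 191 = 344*(2 + 81) - 191 = 344*83 - 191 = 28552 - 191 = 28361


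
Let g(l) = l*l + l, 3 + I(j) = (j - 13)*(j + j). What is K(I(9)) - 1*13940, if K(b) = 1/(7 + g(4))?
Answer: -376379/27 ≈ -13940.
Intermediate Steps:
I(j) = -3 + 2*j*(-13 + j) (I(j) = -3 + (j - 13)*(j + j) = -3 + (-13 + j)*(2*j) = -3 + 2*j*(-13 + j))
g(l) = l + l**2 (g(l) = l**2 + l = l + l**2)
K(b) = 1/27 (K(b) = 1/(7 + 4*(1 + 4)) = 1/(7 + 4*5) = 1/(7 + 20) = 1/27)
K(I(9)) - 1*13940 = 1/27 - 1*13940 = 1/27 - 13940 = -376379/27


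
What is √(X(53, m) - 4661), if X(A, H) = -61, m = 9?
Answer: I*√4722 ≈ 68.717*I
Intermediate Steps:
√(X(53, m) - 4661) = √(-61 - 4661) = √(-4722) = I*√4722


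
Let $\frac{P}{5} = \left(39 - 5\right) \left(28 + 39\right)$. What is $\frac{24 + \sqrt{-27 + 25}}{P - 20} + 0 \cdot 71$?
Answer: $\frac{4}{1895} + \frac{i \sqrt{2}}{11370} \approx 0.0021108 + 0.00012438 i$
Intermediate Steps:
$P = 11390$ ($P = 5 \left(39 - 5\right) \left(28 + 39\right) = 5 \cdot 34 \cdot 67 = 5 \cdot 2278 = 11390$)
$\frac{24 + \sqrt{-27 + 25}}{P - 20} + 0 \cdot 71 = \frac{24 + \sqrt{-27 + 25}}{11390 - 20} + 0 \cdot 71 = \frac{24 + \sqrt{-2}}{11370} + 0 = \left(24 + i \sqrt{2}\right) \frac{1}{11370} + 0 = \left(\frac{4}{1895} + \frac{i \sqrt{2}}{11370}\right) + 0 = \frac{4}{1895} + \frac{i \sqrt{2}}{11370}$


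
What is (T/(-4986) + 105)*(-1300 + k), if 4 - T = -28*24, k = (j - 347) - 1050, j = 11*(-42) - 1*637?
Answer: -992376892/2493 ≈ -3.9807e+5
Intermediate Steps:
j = -1099 (j = -462 - 637 = -1099)
k = -2496 (k = (-1099 - 347) - 1050 = -1446 - 1050 = -2496)
T = 676 (T = 4 - (-28)*24 = 4 - 1*(-672) = 4 + 672 = 676)
(T/(-4986) + 105)*(-1300 + k) = (676/(-4986) + 105)*(-1300 - 2496) = (676*(-1/4986) + 105)*(-3796) = (-338/2493 + 105)*(-3796) = (261427/2493)*(-3796) = -992376892/2493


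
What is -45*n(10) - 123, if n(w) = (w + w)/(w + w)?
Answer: -168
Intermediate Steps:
n(w) = 1 (n(w) = (2*w)/((2*w)) = (2*w)*(1/(2*w)) = 1)
-45*n(10) - 123 = -45*1 - 123 = -45 - 123 = -168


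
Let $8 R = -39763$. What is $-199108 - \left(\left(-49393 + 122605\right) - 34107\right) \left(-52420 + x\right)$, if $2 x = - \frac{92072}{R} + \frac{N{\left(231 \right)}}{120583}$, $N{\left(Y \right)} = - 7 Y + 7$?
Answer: $\frac{577998529091675119}{282043637} \approx 2.0493 \cdot 10^{9}$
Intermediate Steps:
$R = - \frac{39763}{8}$ ($R = \frac{1}{8} \left(-39763\right) = - \frac{39763}{8} \approx -4970.4$)
$N{\left(Y \right)} = 7 - 7 Y$
$x = \frac{2610427217}{282043637}$ ($x = \frac{- \frac{92072}{- \frac{39763}{8}} + \frac{7 - 1617}{120583}}{2} = \frac{\left(-92072\right) \left(- \frac{8}{39763}\right) + \left(7 - 1617\right) \frac{1}{120583}}{2} = \frac{\frac{43328}{2339} - \frac{1610}{120583}}{2} = \frac{1}{2} \cdot \frac{5220854434}{282043637} = \frac{2610427217}{282043637} \approx 9.2554$)
$-199108 - \left(\left(-49393 + 122605\right) - 34107\right) \left(-52420 + x\right) = -199108 - \left(\left(-49393 + 122605\right) - 34107\right) \left(-52420 + \frac{2610427217}{282043637}\right) = -199108 - \left(73212 - 34107\right) \left(- \frac{14782117024323}{282043637}\right) = -199108 - 39105 \left(- \frac{14782117024323}{282043637}\right) = -199108 - - \frac{578054686236150915}{282043637} = -199108 + \frac{578054686236150915}{282043637} = \frac{577998529091675119}{282043637}$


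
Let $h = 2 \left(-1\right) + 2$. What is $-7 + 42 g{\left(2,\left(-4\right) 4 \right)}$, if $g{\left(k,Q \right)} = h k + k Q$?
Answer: $-1351$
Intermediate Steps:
$h = 0$ ($h = -2 + 2 = 0$)
$g{\left(k,Q \right)} = Q k$ ($g{\left(k,Q \right)} = 0 k + k Q = 0 + Q k = Q k$)
$-7 + 42 g{\left(2,\left(-4\right) 4 \right)} = -7 + 42 \left(-4\right) 4 \cdot 2 = -7 + 42 \left(\left(-16\right) 2\right) = -7 + 42 \left(-32\right) = -7 - 1344 = -1351$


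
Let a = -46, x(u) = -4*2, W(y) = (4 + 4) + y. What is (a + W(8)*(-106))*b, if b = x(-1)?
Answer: 13936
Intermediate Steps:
W(y) = 8 + y
x(u) = -8
b = -8
(a + W(8)*(-106))*b = (-46 + (8 + 8)*(-106))*(-8) = (-46 + 16*(-106))*(-8) = (-46 - 1696)*(-8) = -1742*(-8) = 13936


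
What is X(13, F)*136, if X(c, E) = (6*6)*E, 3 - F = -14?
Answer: 83232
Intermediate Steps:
F = 17 (F = 3 - 1*(-14) = 3 + 14 = 17)
X(c, E) = 36*E
X(13, F)*136 = (36*17)*136 = 612*136 = 83232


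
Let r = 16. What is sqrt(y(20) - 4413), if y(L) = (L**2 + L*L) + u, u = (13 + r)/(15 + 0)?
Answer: I*sqrt(812490)/15 ≈ 60.092*I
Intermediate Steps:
u = 29/15 (u = (13 + 16)/(15 + 0) = 29/15 ≈ 1.9333)
y(L) = 29/15 + 2*L**2 (y(L) = (L**2 + L*L) + 29/15 = (L**2 + L**2) + 29/15 = 2*L**2 + 29/15 = 29/15 + 2*L**2)
sqrt(y(20) - 4413) = sqrt((29/15 + 2*20**2) - 4413) = sqrt((29/15 + 2*400) - 4413) = sqrt((29/15 + 800) - 4413) = sqrt(12029/15 - 4413) = sqrt(-54166/15) = I*sqrt(812490)/15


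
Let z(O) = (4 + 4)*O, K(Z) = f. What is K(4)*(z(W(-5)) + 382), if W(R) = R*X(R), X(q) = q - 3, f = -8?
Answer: -5616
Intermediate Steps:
X(q) = -3 + q
W(R) = R*(-3 + R)
K(Z) = -8
z(O) = 8*O
K(4)*(z(W(-5)) + 382) = -8*(8*(-5*(-3 - 5)) + 382) = -8*(8*(-5*(-8)) + 382) = -8*(8*40 + 382) = -8*(320 + 382) = -8*702 = -5616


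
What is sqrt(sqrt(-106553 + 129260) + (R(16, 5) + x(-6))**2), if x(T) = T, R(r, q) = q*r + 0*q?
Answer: sqrt(5476 + 87*sqrt(3)) ≈ 75.011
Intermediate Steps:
R(r, q) = q*r (R(r, q) = q*r + 0 = q*r)
sqrt(sqrt(-106553 + 129260) + (R(16, 5) + x(-6))**2) = sqrt(sqrt(-106553 + 129260) + (5*16 - 6)**2) = sqrt(sqrt(22707) + (80 - 6)**2) = sqrt(87*sqrt(3) + 74**2) = sqrt(87*sqrt(3) + 5476) = sqrt(5476 + 87*sqrt(3))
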